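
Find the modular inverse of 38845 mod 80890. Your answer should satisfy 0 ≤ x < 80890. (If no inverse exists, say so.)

Euclidean algorithm on 80890, 38845:
80890 = 2·38845 + 3200
38845 = 12·3200 + 445
3200 = 7·445 + 85
445 = 5·85 + 20
85 = 4·20 + 5
20 = 4·5 + 0
The gcd is 5, not 1, hence no inverse exists.

no inverse exists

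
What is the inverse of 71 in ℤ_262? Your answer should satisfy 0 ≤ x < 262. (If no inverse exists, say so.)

gcd(262, 71) by repeated division:
262 = 3*71 + 49
71 = 1*49 + 22
49 = 2*22 + 5
22 = 4*5 + 2
5 = 2*2 + 1
2 = 2*1 + 0
Since gcd(71, 262) = 1, back-substitute to write 1 as a combination:
1 = 5 − 2·2
1 = −2·22 + 9·5
1 = 9·49 − 20·22
1 = −20·71 + 29·49
1 = 29·262 − 107·71
Hence 71⁻¹ ≡ -107 ≡ 155 (mod 262).

155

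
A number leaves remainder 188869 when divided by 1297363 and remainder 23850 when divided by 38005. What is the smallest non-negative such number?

Write x = 188869 + 1297363·k. Then 1297363·k ≡ 23850 − 188869 ≡ 25006 (mod 38005).
Need 1297363⁻¹ mod 38005. Extended Euclid on (38005, 5193):
38005 = 7·5193 + 1654
5193 = 3·1654 + 231
1654 = 7·231 + 37
231 = 6·37 + 9
37 = 4·9 + 1
9 = 9·1 + 0
Back-substitute:
1 = 37 − 4·9
1 = −4·231 + 25·37
1 = 25·1654 − 179·231
1 = −179·5193 + 562·1654
1 = 562·38005 − 4113·5193
1297363⁻¹ ≡ 33892 (mod 38005), so k ≡ 33892·25006 ≡ 29857 (mod 38005).
x = 188869 + 1297363·29857 = 38735555960.

38735555960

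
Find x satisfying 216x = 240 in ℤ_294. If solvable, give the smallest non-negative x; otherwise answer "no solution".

First find gcd(216, 294):
294 = 1*216 + 78
216 = 2*78 + 60
78 = 1*60 + 18
60 = 3*18 + 6
18 = 3*6 + 0
gcd = 6 and 6 | 240, so solutions exist. Divide through by 6: 36x ≡ 40 (mod 49).
Now find 36⁻¹ mod 49:
49 = 1·36 + 13
36 = 2·13 + 10
13 = 1·10 + 3
10 = 3·3 + 1
3 = 3·1 + 0
Back-substitute:
1 = 10 − 3·3
1 = −3·13 + 4·10
1 = 4·36 − 11·13
1 = −11·49 + 15·36
So 36⁻¹ ≡ 15 (mod 49).
Then x ≡ 15·40 ≡ 12 (mod 49); the smallest non-negative solution is x = 12.

12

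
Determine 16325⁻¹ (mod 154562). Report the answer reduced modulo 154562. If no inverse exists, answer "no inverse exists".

116473

gcd(154562, 16325) by repeated division:
154562 = 9·16325 + 7637
16325 = 2·7637 + 1051
7637 = 7·1051 + 280
1051 = 3·280 + 211
280 = 1·211 + 69
211 = 3·69 + 4
69 = 17·4 + 1
4 = 4·1 + 0
The gcd is 1. Working backward:
1 = 69 − 17·4
1 = −17·211 + 52·69
1 = 52·280 − 69·211
1 = −69·1051 + 259·280
1 = 259·7637 − 1882·1051
1 = −1882·16325 + 4023·7637
1 = 4023·154562 − 38089·16325
Thus 16325·(-38089) ≡ 1 (mod 154562); reducing, -38089 mod 154562 = 116473.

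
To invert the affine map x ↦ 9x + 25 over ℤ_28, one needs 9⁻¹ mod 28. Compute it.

Apply the Euclidean algorithm to 28 and 9:
28 = 3·9 + 1
9 = 9·1 + 0
gcd = 1, so the inverse exists. Back-substitute:
1 = 28 − 3·9
Thus 9·(-3) ≡ 1 (mod 28); reducing, -3 mod 28 = 25.

25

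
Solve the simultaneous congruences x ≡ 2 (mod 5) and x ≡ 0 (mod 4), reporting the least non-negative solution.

12

Write x = 2 + 5·k. Then 5·k ≡ 0 − 2 ≡ 2 (mod 4).
Need 5⁻¹ mod 4. Extended Euclid on (4, 1):
4 = 4×1 + 0
5⁻¹ ≡ 1 (mod 4), so k ≡ 1·2 ≡ 2 (mod 4).
x = 2 + 5·2 = 12.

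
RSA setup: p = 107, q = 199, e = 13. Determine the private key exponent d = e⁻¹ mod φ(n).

3229

φ(n) = (p−1)(q−1) = 106·198 = 20988.
Need d with 13·d ≡ 1 (mod 20988). Apply the extended Euclidean algorithm:
20988 = 1614×13 + 6
13 = 2×6 + 1
6 = 6×1 + 0
Back-substitute:
1 = 13 − 2·6
1 = −2·20988 + 3229·13
So 13·3229 ≡ 1 (mod 20988), hence d = 3229.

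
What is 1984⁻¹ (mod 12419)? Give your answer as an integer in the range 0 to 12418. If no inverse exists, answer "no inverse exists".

10948

Run Euclid on (12419, 1984):
12419 = 6×1984 + 515
1984 = 3×515 + 439
515 = 1×439 + 76
439 = 5×76 + 59
76 = 1×59 + 17
59 = 3×17 + 8
17 = 2×8 + 1
8 = 8×1 + 0
Since gcd(1984, 12419) = 1, back-substitute to write 1 as a combination:
1 = 17 − 2·8
1 = −2·59 + 7·17
1 = 7·76 − 9·59
1 = −9·439 + 52·76
1 = 52·515 − 61·439
1 = −61·1984 + 235·515
1 = 235·12419 − 1471·1984
Hence 1984⁻¹ ≡ -1471 ≡ 10948 (mod 12419).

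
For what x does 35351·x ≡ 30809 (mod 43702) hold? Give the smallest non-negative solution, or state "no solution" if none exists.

First find gcd(35351, 43702):
43702 = 1×35351 + 8351
35351 = 4×8351 + 1947
8351 = 4×1947 + 563
1947 = 3×563 + 258
563 = 2×258 + 47
258 = 5×47 + 23
47 = 2×23 + 1
23 = 23×1 + 0
gcd = 1, so a unique solution mod 43702 exists.
Back-substitute for the Bézout coefficients:
1 = 47 − 2·23
1 = −2·258 + 11·47
1 = 11·563 − 24·258
1 = −24·1947 + 83·563
1 = 83·8351 − 356·1947
1 = −356·35351 + 1507·8351
1 = 1507·43702 − 1863·35351
So 35351·(-1863) ≡ 1 (mod 43702), giving 35351⁻¹ ≡ 41839.
x ≡ 35351⁻¹·30809 ≡ 41839·30809 ≡ 27261 (mod 43702).

27261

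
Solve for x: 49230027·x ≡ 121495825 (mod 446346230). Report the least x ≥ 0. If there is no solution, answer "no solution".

19927415

First find gcd(49230027, 446346230):
446346230 = 9·49230027 + 3275987
49230027 = 15·3275987 + 90222
3275987 = 36·90222 + 27995
90222 = 3·27995 + 6237
27995 = 4·6237 + 3047
6237 = 2·3047 + 143
3047 = 21·143 + 44
143 = 3·44 + 11
44 = 4·11 + 0
gcd = 11 and 11 | 121495825, so solutions exist. Divide through by 11: 4475457x ≡ 11045075 (mod 40576930).
Now find 4475457⁻¹ mod 40576930:
40576930 = 9*4475457 + 297817
4475457 = 15*297817 + 8202
297817 = 36*8202 + 2545
8202 = 3*2545 + 567
2545 = 4*567 + 277
567 = 2*277 + 13
277 = 21*13 + 4
13 = 3*4 + 1
4 = 4*1 + 0
Back-substitute:
1 = 13 − 3·4
1 = −3·277 + 64·13
1 = 64·567 − 131·277
1 = −131·2545 + 588·567
1 = 588·8202 − 1895·2545
1 = −1895·297817 + 68808·8202
1 = 68808·4475457 − 1034015·297817
1 = −1034015·40576930 + 9374943·4475457
So 4475457⁻¹ ≡ 9374943 (mod 40576930).
Then x ≡ 9374943·11045075 ≡ 19927415 (mod 40576930); the smallest non-negative solution is x = 19927415.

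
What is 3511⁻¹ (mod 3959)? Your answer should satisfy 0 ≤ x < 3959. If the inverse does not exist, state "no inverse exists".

Run Euclid on (3959, 3511):
3959 = 1*3511 + 448
3511 = 7*448 + 375
448 = 1*375 + 73
375 = 5*73 + 10
73 = 7*10 + 3
10 = 3*3 + 1
3 = 3*1 + 0
The gcd is 1. Working backward:
1 = 10 − 3·3
1 = −3·73 + 22·10
1 = 22·375 − 113·73
1 = −113·448 + 135·375
1 = 135·3511 − 1058·448
1 = −1058·3959 + 1193·3511
So 3511·1193 ≡ 1 (mod 3959).

1193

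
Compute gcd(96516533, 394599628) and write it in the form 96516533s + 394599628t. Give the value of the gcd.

Euclidean algorithm:
394599628 = 4×96516533 + 8533496
96516533 = 11×8533496 + 2648077
8533496 = 3×2648077 + 589265
2648077 = 4×589265 + 291017
589265 = 2×291017 + 7231
291017 = 40×7231 + 1777
7231 = 4×1777 + 123
1777 = 14×123 + 55
123 = 2×55 + 13
55 = 4×13 + 3
13 = 4×3 + 1
3 = 3×1 + 0
gcd(96516533, 394599628) = 1.
Back-substituting:
1 = 13 − 4·3
1 = −4·55 + 17·13
1 = 17·123 − 38·55
1 = −38·1777 + 549·123
1 = 549·7231 − 2234·1777
1 = −2234·291017 + 89909·7231
1 = 89909·589265 − 182052·291017
1 = −182052·2648077 + 818117·589265
1 = 818117·8533496 − 2636403·2648077
1 = −2636403·96516533 + 29818550·8533496
1 = 29818550·394599628 − 121910603·96516533
So 1 = (29818550)·394599628 + (-121910603)·96516533.

1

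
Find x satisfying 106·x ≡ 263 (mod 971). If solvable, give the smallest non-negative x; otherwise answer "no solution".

946

First find gcd(106, 971):
971 = 9×106 + 17
106 = 6×17 + 4
17 = 4×4 + 1
4 = 4×1 + 0
gcd = 1, so a unique solution mod 971 exists.
Back-substitute for the Bézout coefficients:
1 = 17 − 4·4
1 = −4·106 + 25·17
1 = 25·971 − 229·106
So 106·(-229) ≡ 1 (mod 971), giving 106⁻¹ ≡ 742.
x ≡ 106⁻¹·263 ≡ 742·263 ≡ 946 (mod 971).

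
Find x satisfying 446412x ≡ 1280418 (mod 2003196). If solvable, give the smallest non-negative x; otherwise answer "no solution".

gcd(446412, 2003196):
2003196 = 4·446412 + 217548
446412 = 2·217548 + 11316
217548 = 19·11316 + 2544
11316 = 4·2544 + 1140
2544 = 2·1140 + 264
1140 = 4·264 + 84
264 = 3·84 + 12
84 = 7·12 + 0
gcd = 12, but 12 ∤ 1280418, so the congruence has no solution.

no solution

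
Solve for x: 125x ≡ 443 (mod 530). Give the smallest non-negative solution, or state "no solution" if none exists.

no solution

gcd(125, 530):
530 = 4·125 + 30
125 = 4·30 + 5
30 = 6·5 + 0
gcd = 5, but 5 ∤ 443, so the congruence has no solution.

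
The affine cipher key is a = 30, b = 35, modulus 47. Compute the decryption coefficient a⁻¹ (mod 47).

11

gcd(47, 30) by repeated division:
47 = 1*30 + 17
30 = 1*17 + 13
17 = 1*13 + 4
13 = 3*4 + 1
4 = 4*1 + 0
The gcd is 1. Working backward:
1 = 13 − 3·4
1 = −3·17 + 4·13
1 = 4·30 − 7·17
1 = −7·47 + 11·30
So 30·11 ≡ 1 (mod 47).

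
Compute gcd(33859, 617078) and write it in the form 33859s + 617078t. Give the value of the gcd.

7

Euclidean algorithm:
617078 = 18×33859 + 7616
33859 = 4×7616 + 3395
7616 = 2×3395 + 826
3395 = 4×826 + 91
826 = 9×91 + 7
91 = 13×7 + 0
gcd(33859, 617078) = 7.
Express as a combination:
7 = 826 − 9·91
7 = −9·3395 + 37·826
7 = 37·7616 − 83·3395
7 = −83·33859 + 369·7616
7 = 369·617078 − 6725·33859
So 7 = (369)·617078 + (-6725)·33859.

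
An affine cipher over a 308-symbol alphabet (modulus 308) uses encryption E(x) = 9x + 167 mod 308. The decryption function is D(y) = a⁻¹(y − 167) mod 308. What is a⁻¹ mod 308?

Extended Euclidean algorithm:
308 = 34×9 + 2
9 = 4×2 + 1
2 = 2×1 + 0
gcd = 1, so the inverse exists. Back-substitute:
1 = 9 − 4·2
1 = −4·308 + 137·9
So 9·137 ≡ 1 (mod 308).

137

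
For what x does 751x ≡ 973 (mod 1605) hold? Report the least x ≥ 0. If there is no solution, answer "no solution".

433

First find gcd(751, 1605):
1605 = 2×751 + 103
751 = 7×103 + 30
103 = 3×30 + 13
30 = 2×13 + 4
13 = 3×4 + 1
4 = 4×1 + 0
gcd = 1, so a unique solution mod 1605 exists.
Back-substitute for the Bézout coefficients:
1 = 13 − 3·4
1 = −3·30 + 7·13
1 = 7·103 − 24·30
1 = −24·751 + 175·103
1 = 175·1605 − 374·751
So 751·(-374) ≡ 1 (mod 1605), giving 751⁻¹ ≡ 1231.
x ≡ 751⁻¹·973 ≡ 1231·973 ≡ 433 (mod 1605).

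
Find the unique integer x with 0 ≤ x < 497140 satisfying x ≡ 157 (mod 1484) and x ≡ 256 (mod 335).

Write x = 157 + 1484·k. Then 1484·k ≡ 256 − 157 ≡ 99 (mod 335).
Need 1484⁻¹ mod 335. Extended Euclid on (335, 144):
335 = 2×144 + 47
144 = 3×47 + 3
47 = 15×3 + 2
3 = 1×2 + 1
2 = 2×1 + 0
Back-substitute:
1 = 3 − 2
1 = −47 + 16·3
1 = 16·144 − 49·47
1 = −49·335 + 114·144
1484⁻¹ ≡ 114 (mod 335), so k ≡ 114·99 ≡ 231 (mod 335).
x = 157 + 1484·231 = 342961.

342961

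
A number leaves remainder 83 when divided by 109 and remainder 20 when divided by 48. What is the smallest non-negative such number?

2372

Write x = 83 + 109·k. Then 109·k ≡ 20 − 83 ≡ 33 (mod 48).
Need 109⁻¹ mod 48. Extended Euclid on (48, 13):
48 = 3·13 + 9
13 = 1·9 + 4
9 = 2·4 + 1
4 = 4·1 + 0
Back-substitute:
1 = 9 − 2·4
1 = −2·13 + 3·9
1 = 3·48 − 11·13
109⁻¹ ≡ 37 (mod 48), so k ≡ 37·33 ≡ 21 (mod 48).
x = 83 + 109·21 = 2372.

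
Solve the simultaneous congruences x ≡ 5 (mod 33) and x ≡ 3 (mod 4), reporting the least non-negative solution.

71

Write x = 5 + 33·k. Then 33·k ≡ 3 − 5 ≡ 2 (mod 4).
Need 33⁻¹ mod 4. Extended Euclid on (4, 1):
4 = 4*1 + 0
33⁻¹ ≡ 1 (mod 4), so k ≡ 1·2 ≡ 2 (mod 4).
x = 5 + 33·2 = 71.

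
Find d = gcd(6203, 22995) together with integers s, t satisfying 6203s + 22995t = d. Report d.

Euclidean algorithm:
22995 = 3·6203 + 4386
6203 = 1·4386 + 1817
4386 = 2·1817 + 752
1817 = 2·752 + 313
752 = 2·313 + 126
313 = 2·126 + 61
126 = 2·61 + 4
61 = 15·4 + 1
4 = 4·1 + 0
gcd(6203, 22995) = 1.
Express as a combination:
1 = 61 − 15·4
1 = −15·126 + 31·61
1 = 31·313 − 77·126
1 = −77·752 + 185·313
1 = 185·1817 − 447·752
1 = −447·4386 + 1079·1817
1 = 1079·6203 − 1526·4386
1 = −1526·22995 + 5657·6203
So 1 = (-1526)·22995 + (5657)·6203.

1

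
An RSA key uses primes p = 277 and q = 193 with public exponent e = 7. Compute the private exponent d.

22711

φ(n) = (p−1)(q−1) = 276·192 = 52992.
Need d with 7·d ≡ 1 (mod 52992). Apply the extended Euclidean algorithm:
52992 = 7570*7 + 2
7 = 3*2 + 1
2 = 2*1 + 0
Back-substitute:
1 = 7 − 3·2
1 = −3·52992 + 22711·7
So 7·22711 ≡ 1 (mod 52992), hence d = 22711.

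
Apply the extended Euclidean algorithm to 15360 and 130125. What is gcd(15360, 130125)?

15

Repeated division:
130125 = 8·15360 + 7245
15360 = 2·7245 + 870
7245 = 8·870 + 285
870 = 3·285 + 15
285 = 19·15 + 0
gcd(15360, 130125) = 15.
Express as a combination:
15 = 870 − 3·285
15 = −3·7245 + 25·870
15 = 25·15360 − 53·7245
15 = −53·130125 + 449·15360
So 15 = (-53)·130125 + (449)·15360.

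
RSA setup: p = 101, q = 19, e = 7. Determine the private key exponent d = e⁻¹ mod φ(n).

φ(n) = (p−1)(q−1) = 100·18 = 1800.
Need d with 7·d ≡ 1 (mod 1800). Apply the extended Euclidean algorithm:
1800 = 257*7 + 1
7 = 7*1 + 0
Back-substitute:
1 = 1800 − 257·7
So 7·(-257) ≡ 1 (mod 1800), hence d ≡ -257 ≡ 1543 (mod 1800).

1543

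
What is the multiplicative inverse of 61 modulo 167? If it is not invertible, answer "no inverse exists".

115

gcd(167, 61) by repeated division:
167 = 2*61 + 45
61 = 1*45 + 16
45 = 2*16 + 13
16 = 1*13 + 3
13 = 4*3 + 1
3 = 3*1 + 0
The gcd is 1. Working backward:
1 = 13 − 4·3
1 = −4·16 + 5·13
1 = 5·45 − 14·16
1 = −14·61 + 19·45
1 = 19·167 − 52·61
Hence 61⁻¹ ≡ -52 ≡ 115 (mod 167).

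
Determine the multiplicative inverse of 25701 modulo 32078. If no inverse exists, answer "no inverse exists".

3989

Apply the Euclidean algorithm to 32078 and 25701:
32078 = 1·25701 + 6377
25701 = 4·6377 + 193
6377 = 33·193 + 8
193 = 24·8 + 1
8 = 8·1 + 0
gcd = 1, so the inverse exists. Back-substitute:
1 = 193 − 24·8
1 = −24·6377 + 793·193
1 = 793·25701 − 3196·6377
1 = −3196·32078 + 3989·25701
So 25701·3989 ≡ 1 (mod 32078).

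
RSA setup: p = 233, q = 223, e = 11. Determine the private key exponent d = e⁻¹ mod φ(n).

23411

φ(n) = (p−1)(q−1) = 232·222 = 51504.
Need d with 11·d ≡ 1 (mod 51504). Apply the extended Euclidean algorithm:
51504 = 4682·11 + 2
11 = 5·2 + 1
2 = 2·1 + 0
Back-substitute:
1 = 11 − 5·2
1 = −5·51504 + 23411·11
So 11·23411 ≡ 1 (mod 51504), hence d = 23411.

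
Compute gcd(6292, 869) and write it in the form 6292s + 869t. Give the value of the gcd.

Repeated division:
6292 = 7·869 + 209
869 = 4·209 + 33
209 = 6·33 + 11
33 = 3·11 + 0
gcd(6292, 869) = 11.
Back-substituting:
11 = 209 − 6·33
11 = −6·869 + 25·209
11 = 25·6292 − 181·869
So 11 = (25)·6292 + (-181)·869.

11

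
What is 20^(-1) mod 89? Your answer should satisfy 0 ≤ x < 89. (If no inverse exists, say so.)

gcd(89, 20) by repeated division:
89 = 4*20 + 9
20 = 2*9 + 2
9 = 4*2 + 1
2 = 2*1 + 0
The gcd is 1. Working backward:
1 = 9 − 4·2
1 = −4·20 + 9·9
1 = 9·89 − 40·20
Hence 20⁻¹ ≡ -40 ≡ 49 (mod 89).

49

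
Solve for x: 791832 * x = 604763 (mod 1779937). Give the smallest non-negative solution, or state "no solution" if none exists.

First find gcd(791832, 1779937):
1779937 = 2×791832 + 196273
791832 = 4×196273 + 6740
196273 = 29×6740 + 813
6740 = 8×813 + 236
813 = 3×236 + 105
236 = 2×105 + 26
105 = 4×26 + 1
26 = 26×1 + 0
gcd = 1, so a unique solution mod 1779937 exists.
Back-substitute for the Bézout coefficients:
1 = 105 − 4·26
1 = −4·236 + 9·105
1 = 9·813 − 31·236
1 = −31·6740 + 257·813
1 = 257·196273 − 7484·6740
1 = −7484·791832 + 30193·196273
1 = 30193·1779937 − 67870·791832
So 791832·(-67870) ≡ 1 (mod 1779937), giving 791832⁻¹ ≡ 1712067.
x ≡ 791832⁻¹·604763 ≡ 1712067·604763 ≡ 82410 (mod 1779937).

82410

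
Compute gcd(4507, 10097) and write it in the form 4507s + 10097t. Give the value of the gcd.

Apply Euclid's algorithm to 10097 and 4507:
10097 = 2*4507 + 1083
4507 = 4*1083 + 175
1083 = 6*175 + 33
175 = 5*33 + 10
33 = 3*10 + 3
10 = 3*3 + 1
3 = 3*1 + 0
gcd(4507, 10097) = 1.
Working backward:
1 = 10 − 3·3
1 = −3·33 + 10·10
1 = 10·175 − 53·33
1 = −53·1083 + 328·175
1 = 328·4507 − 1365·1083
1 = −1365·10097 + 3058·4507
So 1 = (-1365)·10097 + (3058)·4507.

1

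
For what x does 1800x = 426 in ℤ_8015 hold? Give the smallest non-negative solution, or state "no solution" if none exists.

gcd(1800, 8015):
8015 = 4×1800 + 815
1800 = 2×815 + 170
815 = 4×170 + 135
170 = 1×135 + 35
135 = 3×35 + 30
35 = 1×30 + 5
30 = 6×5 + 0
gcd = 5, but 5 ∤ 426, so the congruence has no solution.

no solution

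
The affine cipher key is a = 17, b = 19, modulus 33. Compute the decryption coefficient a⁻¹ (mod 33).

2

Extended Euclidean algorithm:
33 = 1·17 + 16
17 = 1·16 + 1
16 = 16·1 + 0
The gcd is 1. Working backward:
1 = 17 − 16
1 = −33 + 2·17
So 17·2 ≡ 1 (mod 33).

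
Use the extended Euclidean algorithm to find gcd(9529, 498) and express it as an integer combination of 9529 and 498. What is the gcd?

1

Apply Euclid's algorithm to 9529 and 498:
9529 = 19·498 + 67
498 = 7·67 + 29
67 = 2·29 + 9
29 = 3·9 + 2
9 = 4·2 + 1
2 = 2·1 + 0
gcd(9529, 498) = 1.
Working backward:
1 = 9 − 4·2
1 = −4·29 + 13·9
1 = 13·67 − 30·29
1 = −30·498 + 223·67
1 = 223·9529 − 4267·498
So 1 = (223)·9529 + (-4267)·498.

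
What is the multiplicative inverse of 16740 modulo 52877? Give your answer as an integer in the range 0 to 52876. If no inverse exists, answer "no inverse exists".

Apply the Euclidean algorithm to 52877 and 16740:
52877 = 3*16740 + 2657
16740 = 6*2657 + 798
2657 = 3*798 + 263
798 = 3*263 + 9
263 = 29*9 + 2
9 = 4*2 + 1
2 = 2*1 + 0
gcd = 1, so the inverse exists. Back-substitute:
1 = 9 − 4·2
1 = −4·263 + 117·9
1 = 117·798 − 355·263
1 = −355·2657 + 1182·798
1 = 1182·16740 − 7447·2657
1 = −7447·52877 + 23523·16740
So 16740·23523 ≡ 1 (mod 52877).

23523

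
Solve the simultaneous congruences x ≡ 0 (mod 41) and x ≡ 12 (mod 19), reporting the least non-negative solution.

Write x = 0 + 41·k. Then 41·k ≡ 12 − 0 ≡ 12 (mod 19).
Need 41⁻¹ mod 19. Extended Euclid on (19, 3):
19 = 6×3 + 1
3 = 3×1 + 0
Back-substitute:
1 = 19 − 6·3
41⁻¹ ≡ 13 (mod 19), so k ≡ 13·12 ≡ 4 (mod 19).
x = 0 + 41·4 = 164.

164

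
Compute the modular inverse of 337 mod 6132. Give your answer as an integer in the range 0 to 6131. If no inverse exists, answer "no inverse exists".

Extended Euclidean algorithm:
6132 = 18×337 + 66
337 = 5×66 + 7
66 = 9×7 + 3
7 = 2×3 + 1
3 = 3×1 + 0
The gcd is 1. Working backward:
1 = 7 − 2·3
1 = −2·66 + 19·7
1 = 19·337 − 97·66
1 = −97·6132 + 1765·337
So 337·1765 ≡ 1 (mod 6132).

1765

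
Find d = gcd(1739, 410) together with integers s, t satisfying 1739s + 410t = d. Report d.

1

Repeated division:
1739 = 4*410 + 99
410 = 4*99 + 14
99 = 7*14 + 1
14 = 14*1 + 0
gcd(1739, 410) = 1.
Express as a combination:
1 = 99 − 7·14
1 = −7·410 + 29·99
1 = 29·1739 − 123·410
So 1 = (29)·1739 + (-123)·410.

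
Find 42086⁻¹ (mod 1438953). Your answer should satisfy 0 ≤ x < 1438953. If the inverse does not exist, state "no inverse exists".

819929

gcd(1438953, 42086) by repeated division:
1438953 = 34*42086 + 8029
42086 = 5*8029 + 1941
8029 = 4*1941 + 265
1941 = 7*265 + 86
265 = 3*86 + 7
86 = 12*7 + 2
7 = 3*2 + 1
2 = 2*1 + 0
The gcd is 1. Working backward:
1 = 7 − 3·2
1 = −3·86 + 37·7
1 = 37·265 − 114·86
1 = −114·1941 + 835·265
1 = 835·8029 − 3454·1941
1 = −3454·42086 + 18105·8029
1 = 18105·1438953 − 619024·42086
So 42086·(-619024) ≡ 1 (mod 1438953), and -619024 ≡ 819929 (mod 1438953).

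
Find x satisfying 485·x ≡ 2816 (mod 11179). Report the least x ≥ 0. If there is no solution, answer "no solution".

First find gcd(485, 11179):
11179 = 23·485 + 24
485 = 20·24 + 5
24 = 4·5 + 4
5 = 1·4 + 1
4 = 4·1 + 0
gcd = 1, so a unique solution mod 11179 exists.
Back-substitute for the Bézout coefficients:
1 = 5 − 4
1 = −24 + 5·5
1 = 5·485 − 101·24
1 = −101·11179 + 2328·485
So 485·(2328) ≡ 1 (mod 11179), giving 485⁻¹ ≡ 2328.
x ≡ 485⁻¹·2816 ≡ 2328·2816 ≡ 4754 (mod 11179).

4754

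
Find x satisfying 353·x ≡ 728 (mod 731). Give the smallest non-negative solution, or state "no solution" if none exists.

First find gcd(353, 731):
731 = 2×353 + 25
353 = 14×25 + 3
25 = 8×3 + 1
3 = 3×1 + 0
gcd = 1, so a unique solution mod 731 exists.
Back-substitute for the Bézout coefficients:
1 = 25 − 8·3
1 = −8·353 + 113·25
1 = 113·731 − 234·353
So 353·(-234) ≡ 1 (mod 731), giving 353⁻¹ ≡ 497.
x ≡ 353⁻¹·728 ≡ 497·728 ≡ 702 (mod 731).

702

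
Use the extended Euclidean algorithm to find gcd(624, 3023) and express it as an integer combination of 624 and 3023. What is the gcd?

1

Apply Euclid's algorithm to 3023 and 624:
3023 = 4·624 + 527
624 = 1·527 + 97
527 = 5·97 + 42
97 = 2·42 + 13
42 = 3·13 + 3
13 = 4·3 + 1
3 = 3·1 + 0
gcd(624, 3023) = 1.
Back-substituting:
1 = 13 − 4·3
1 = −4·42 + 13·13
1 = 13·97 − 30·42
1 = −30·527 + 163·97
1 = 163·624 − 193·527
1 = −193·3023 + 935·624
So 1 = (-193)·3023 + (935)·624.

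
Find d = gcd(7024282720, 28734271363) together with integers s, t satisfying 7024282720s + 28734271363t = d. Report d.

7

Apply Euclid's algorithm to 28734271363 and 7024282720:
28734271363 = 4·7024282720 + 637140483
7024282720 = 11·637140483 + 15737407
637140483 = 40·15737407 + 7644203
15737407 = 2·7644203 + 449001
7644203 = 17·449001 + 11186
449001 = 40·11186 + 1561
11186 = 7·1561 + 259
1561 = 6·259 + 7
259 = 37·7 + 0
gcd(7024282720, 28734271363) = 7.
Working backward:
7 = 1561 − 6·259
7 = −6·11186 + 43·1561
7 = 43·449001 − 1726·11186
7 = −1726·7644203 + 29385·449001
7 = 29385·15737407 − 60496·7644203
7 = −60496·637140483 + 2449225·15737407
7 = 2449225·7024282720 − 27001971·637140483
7 = −27001971·28734271363 + 110457109·7024282720
So 7 = (-27001971)·28734271363 + (110457109)·7024282720.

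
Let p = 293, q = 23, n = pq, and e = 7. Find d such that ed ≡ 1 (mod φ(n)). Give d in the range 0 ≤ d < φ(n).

φ(n) = (p−1)(q−1) = 292·22 = 6424.
Need d with 7·d ≡ 1 (mod 6424). Apply the extended Euclidean algorithm:
6424 = 917×7 + 5
7 = 1×5 + 2
5 = 2×2 + 1
2 = 2×1 + 0
Back-substitute:
1 = 5 − 2·2
1 = −2·7 + 3·5
1 = 3·6424 − 2753·7
So 7·(-2753) ≡ 1 (mod 6424), hence d ≡ -2753 ≡ 3671 (mod 6424).

3671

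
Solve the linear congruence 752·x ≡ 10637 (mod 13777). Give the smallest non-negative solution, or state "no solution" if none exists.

2121

First find gcd(752, 13777):
13777 = 18×752 + 241
752 = 3×241 + 29
241 = 8×29 + 9
29 = 3×9 + 2
9 = 4×2 + 1
2 = 2×1 + 0
gcd = 1, so a unique solution mod 13777 exists.
Back-substitute for the Bézout coefficients:
1 = 9 − 4·2
1 = −4·29 + 13·9
1 = 13·241 − 108·29
1 = −108·752 + 337·241
1 = 337·13777 − 6174·752
So 752·(-6174) ≡ 1 (mod 13777), giving 752⁻¹ ≡ 7603.
x ≡ 752⁻¹·10637 ≡ 7603·10637 ≡ 2121 (mod 13777).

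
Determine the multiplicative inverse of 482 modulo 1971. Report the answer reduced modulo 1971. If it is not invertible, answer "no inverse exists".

Extended Euclidean algorithm:
1971 = 4*482 + 43
482 = 11*43 + 9
43 = 4*9 + 7
9 = 1*7 + 2
7 = 3*2 + 1
2 = 2*1 + 0
gcd = 1, so the inverse exists. Back-substitute:
1 = 7 − 3·2
1 = −3·9 + 4·7
1 = 4·43 − 19·9
1 = −19·482 + 213·43
1 = 213·1971 − 871·482
Hence 482⁻¹ ≡ -871 ≡ 1100 (mod 1971).

1100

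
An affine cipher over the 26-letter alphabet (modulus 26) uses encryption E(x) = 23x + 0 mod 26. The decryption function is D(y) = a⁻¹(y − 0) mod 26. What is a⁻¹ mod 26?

17

Run Euclid on (26, 23):
26 = 1·23 + 3
23 = 7·3 + 2
3 = 1·2 + 1
2 = 2·1 + 0
The gcd is 1. Working backward:
1 = 3 − 2
1 = −23 + 8·3
1 = 8·26 − 9·23
Hence 23⁻¹ ≡ -9 ≡ 17 (mod 26).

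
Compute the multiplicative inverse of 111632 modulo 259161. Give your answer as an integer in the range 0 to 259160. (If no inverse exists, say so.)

61157

Extended Euclidean algorithm:
259161 = 2×111632 + 35897
111632 = 3×35897 + 3941
35897 = 9×3941 + 428
3941 = 9×428 + 89
428 = 4×89 + 72
89 = 1×72 + 17
72 = 4×17 + 4
17 = 4×4 + 1
4 = 4×1 + 0
Since gcd(111632, 259161) = 1, back-substitute to write 1 as a combination:
1 = 17 − 4·4
1 = −4·72 + 17·17
1 = 17·89 − 21·72
1 = −21·428 + 101·89
1 = 101·3941 − 930·428
1 = −930·35897 + 8471·3941
1 = 8471·111632 − 26343·35897
1 = −26343·259161 + 61157·111632
So 111632·61157 ≡ 1 (mod 259161).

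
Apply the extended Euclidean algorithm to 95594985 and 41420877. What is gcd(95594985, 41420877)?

3

Euclidean algorithm:
95594985 = 2·41420877 + 12753231
41420877 = 3·12753231 + 3161184
12753231 = 4·3161184 + 108495
3161184 = 29·108495 + 14829
108495 = 7·14829 + 4692
14829 = 3·4692 + 753
4692 = 6·753 + 174
753 = 4·174 + 57
174 = 3·57 + 3
57 = 19·3 + 0
gcd(95594985, 41420877) = 3.
Working backward:
3 = 174 − 3·57
3 = −3·753 + 13·174
3 = 13·4692 − 81·753
3 = −81·14829 + 256·4692
3 = 256·108495 − 1873·14829
3 = −1873·3161184 + 54573·108495
3 = 54573·12753231 − 220165·3161184
3 = −220165·41420877 + 715068·12753231
3 = 715068·95594985 − 1650301·41420877
So 3 = (715068)·95594985 + (-1650301)·41420877.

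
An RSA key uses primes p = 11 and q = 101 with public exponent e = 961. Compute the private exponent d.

φ(n) = (p−1)(q−1) = 10·100 = 1000.
Need d with 961·d ≡ 1 (mod 1000). Apply the extended Euclidean algorithm:
1000 = 1×961 + 39
961 = 24×39 + 25
39 = 1×25 + 14
25 = 1×14 + 11
14 = 1×11 + 3
11 = 3×3 + 2
3 = 1×2 + 1
2 = 2×1 + 0
Back-substitute:
1 = 3 − 2
1 = −11 + 4·3
1 = 4·14 − 5·11
1 = −5·25 + 9·14
1 = 9·39 − 14·25
1 = −14·961 + 345·39
1 = 345·1000 − 359·961
So 961·(-359) ≡ 1 (mod 1000), hence d ≡ -359 ≡ 641 (mod 1000).

641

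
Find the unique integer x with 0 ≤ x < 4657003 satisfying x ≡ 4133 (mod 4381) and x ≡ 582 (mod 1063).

713855

Write x = 4133 + 4381·k. Then 4381·k ≡ 582 − 4133 ≡ 701 (mod 1063).
Need 4381⁻¹ mod 1063. Extended Euclid on (1063, 129):
1063 = 8×129 + 31
129 = 4×31 + 5
31 = 6×5 + 1
5 = 5×1 + 0
Back-substitute:
1 = 31 − 6·5
1 = −6·129 + 25·31
1 = 25·1063 − 206·129
4381⁻¹ ≡ 857 (mod 1063), so k ≡ 857·701 ≡ 162 (mod 1063).
x = 4133 + 4381·162 = 713855.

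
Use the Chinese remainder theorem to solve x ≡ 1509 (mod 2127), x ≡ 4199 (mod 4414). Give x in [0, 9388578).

Write x = 1509 + 2127·k. Then 2127·k ≡ 4199 − 1509 ≡ 2690 (mod 4414).
Need 2127⁻¹ mod 4414. Extended Euclid on (4414, 2127):
4414 = 2×2127 + 160
2127 = 13×160 + 47
160 = 3×47 + 19
47 = 2×19 + 9
19 = 2×9 + 1
9 = 9×1 + 0
Back-substitute:
1 = 19 − 2·9
1 = −2·47 + 5·19
1 = 5·160 − 17·47
1 = −17·2127 + 226·160
1 = 226·4414 − 469·2127
2127⁻¹ ≡ 3945 (mod 4414), so k ≡ 3945·2690 ≡ 794 (mod 4414).
x = 1509 + 2127·794 = 1690347.

1690347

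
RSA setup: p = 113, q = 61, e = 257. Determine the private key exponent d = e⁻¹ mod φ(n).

φ(n) = (p−1)(q−1) = 112·60 = 6720.
Need d with 257·d ≡ 1 (mod 6720). Apply the extended Euclidean algorithm:
6720 = 26×257 + 38
257 = 6×38 + 29
38 = 1×29 + 9
29 = 3×9 + 2
9 = 4×2 + 1
2 = 2×1 + 0
Back-substitute:
1 = 9 − 4·2
1 = −4·29 + 13·9
1 = 13·38 − 17·29
1 = −17·257 + 115·38
1 = 115·6720 − 3007·257
So 257·(-3007) ≡ 1 (mod 6720), hence d ≡ -3007 ≡ 3713 (mod 6720).

3713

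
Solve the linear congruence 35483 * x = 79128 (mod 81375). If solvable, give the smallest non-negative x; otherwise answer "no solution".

4566

First find gcd(35483, 81375):
81375 = 2·35483 + 10409
35483 = 3·10409 + 4256
10409 = 2·4256 + 1897
4256 = 2·1897 + 462
1897 = 4·462 + 49
462 = 9·49 + 21
49 = 2·21 + 7
21 = 3·7 + 0
gcd = 7 and 7 | 79128, so solutions exist. Divide through by 7: 5069x ≡ 11304 (mod 11625).
Now find 5069⁻¹ mod 11625:
11625 = 2*5069 + 1487
5069 = 3*1487 + 608
1487 = 2*608 + 271
608 = 2*271 + 66
271 = 4*66 + 7
66 = 9*7 + 3
7 = 2*3 + 1
3 = 3*1 + 0
Back-substitute:
1 = 7 − 2·3
1 = −2·66 + 19·7
1 = 19·271 − 78·66
1 = −78·608 + 175·271
1 = 175·1487 − 428·608
1 = −428·5069 + 1459·1487
1 = 1459·11625 − 3346·5069
So 5069·(-3346) ≡ 1 (mod 11625), i.e. 5069⁻¹ ≡ 8279.
Then x ≡ 8279·11304 ≡ 4566 (mod 11625); the smallest non-negative solution is x = 4566.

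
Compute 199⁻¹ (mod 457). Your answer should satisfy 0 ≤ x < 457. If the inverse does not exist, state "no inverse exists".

Extended Euclidean algorithm:
457 = 2×199 + 59
199 = 3×59 + 22
59 = 2×22 + 15
22 = 1×15 + 7
15 = 2×7 + 1
7 = 7×1 + 0
gcd = 1, so the inverse exists. Back-substitute:
1 = 15 − 2·7
1 = −2·22 + 3·15
1 = 3·59 − 8·22
1 = −8·199 + 27·59
1 = 27·457 − 62·199
Thus 199·(-62) ≡ 1 (mod 457); reducing, -62 mod 457 = 395.

395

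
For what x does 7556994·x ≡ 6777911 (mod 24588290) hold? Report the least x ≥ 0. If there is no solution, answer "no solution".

no solution

gcd(7556994, 24588290):
24588290 = 3×7556994 + 1917308
7556994 = 3×1917308 + 1805070
1917308 = 1×1805070 + 112238
1805070 = 16×112238 + 9262
112238 = 12×9262 + 1094
9262 = 8×1094 + 510
1094 = 2×510 + 74
510 = 6×74 + 66
74 = 1×66 + 8
66 = 8×8 + 2
8 = 4×2 + 0
gcd = 2, but 2 ∤ 6777911, so the congruence has no solution.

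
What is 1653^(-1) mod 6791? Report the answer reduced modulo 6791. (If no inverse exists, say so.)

3073

Run Euclid on (6791, 1653):
6791 = 4*1653 + 179
1653 = 9*179 + 42
179 = 4*42 + 11
42 = 3*11 + 9
11 = 1*9 + 2
9 = 4*2 + 1
2 = 2*1 + 0
gcd = 1, so the inverse exists. Back-substitute:
1 = 9 − 4·2
1 = −4·11 + 5·9
1 = 5·42 − 19·11
1 = −19·179 + 81·42
1 = 81·1653 − 748·179
1 = −748·6791 + 3073·1653
So 1653·3073 ≡ 1 (mod 6791).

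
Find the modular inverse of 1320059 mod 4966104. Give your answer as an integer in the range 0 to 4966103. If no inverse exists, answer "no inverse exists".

Euclidean algorithm on 4966104, 1320059:
4966104 = 3·1320059 + 1005927
1320059 = 1·1005927 + 314132
1005927 = 3·314132 + 63531
314132 = 4·63531 + 60008
63531 = 1·60008 + 3523
60008 = 17·3523 + 117
3523 = 30·117 + 13
117 = 9·13 + 0
Since gcd = 13 > 1, 1320059 is not a unit mod 4966104.

no inverse exists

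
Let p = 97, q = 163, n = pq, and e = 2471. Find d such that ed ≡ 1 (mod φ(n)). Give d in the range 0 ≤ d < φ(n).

10775

φ(n) = (p−1)(q−1) = 96·162 = 15552.
Need d with 2471·d ≡ 1 (mod 15552). Apply the extended Euclidean algorithm:
15552 = 6×2471 + 726
2471 = 3×726 + 293
726 = 2×293 + 140
293 = 2×140 + 13
140 = 10×13 + 10
13 = 1×10 + 3
10 = 3×3 + 1
3 = 3×1 + 0
Back-substitute:
1 = 10 − 3·3
1 = −3·13 + 4·10
1 = 4·140 − 43·13
1 = −43·293 + 90·140
1 = 90·726 − 223·293
1 = −223·2471 + 759·726
1 = 759·15552 − 4777·2471
So 2471·(-4777) ≡ 1 (mod 15552), hence d ≡ -4777 ≡ 10775 (mod 15552).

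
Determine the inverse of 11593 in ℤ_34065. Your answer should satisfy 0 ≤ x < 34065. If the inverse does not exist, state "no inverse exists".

Extended Euclidean algorithm:
34065 = 2*11593 + 10879
11593 = 1*10879 + 714
10879 = 15*714 + 169
714 = 4*169 + 38
169 = 4*38 + 17
38 = 2*17 + 4
17 = 4*4 + 1
4 = 4*1 + 0
Since gcd(11593, 34065) = 1, back-substitute to write 1 as a combination:
1 = 17 − 4·4
1 = −4·38 + 9·17
1 = 9·169 − 40·38
1 = −40·714 + 169·169
1 = 169·10879 − 2575·714
1 = −2575·11593 + 2744·10879
1 = 2744·34065 − 8063·11593
Hence 11593⁻¹ ≡ -8063 ≡ 26002 (mod 34065).

26002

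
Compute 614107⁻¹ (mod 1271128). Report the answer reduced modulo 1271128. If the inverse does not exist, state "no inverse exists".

61403

Apply the Euclidean algorithm to 1271128 and 614107:
1271128 = 2×614107 + 42914
614107 = 14×42914 + 13311
42914 = 3×13311 + 2981
13311 = 4×2981 + 1387
2981 = 2×1387 + 207
1387 = 6×207 + 145
207 = 1×145 + 62
145 = 2×62 + 21
62 = 2×21 + 20
21 = 1×20 + 1
20 = 20×1 + 0
Since gcd(614107, 1271128) = 1, back-substitute to write 1 as a combination:
1 = 21 − 20
1 = −62 + 3·21
1 = 3·145 − 7·62
1 = −7·207 + 10·145
1 = 10·1387 − 67·207
1 = −67·2981 + 144·1387
1 = 144·13311 − 643·2981
1 = −643·42914 + 2073·13311
1 = 2073·614107 − 29665·42914
1 = −29665·1271128 + 61403·614107
So 614107·61403 ≡ 1 (mod 1271128).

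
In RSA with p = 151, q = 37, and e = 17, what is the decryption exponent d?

φ(n) = (p−1)(q−1) = 150·36 = 5400.
Need d with 17·d ≡ 1 (mod 5400). Apply the extended Euclidean algorithm:
5400 = 317*17 + 11
17 = 1*11 + 6
11 = 1*6 + 5
6 = 1*5 + 1
5 = 5*1 + 0
Back-substitute:
1 = 6 − 5
1 = −11 + 2·6
1 = 2·17 − 3·11
1 = −3·5400 + 953·17
So 17·953 ≡ 1 (mod 5400), hence d = 953.

953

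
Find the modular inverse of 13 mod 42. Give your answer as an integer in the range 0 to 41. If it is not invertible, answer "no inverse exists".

Extended Euclidean algorithm:
42 = 3×13 + 3
13 = 4×3 + 1
3 = 3×1 + 0
gcd = 1, so the inverse exists. Back-substitute:
1 = 13 − 4·3
1 = −4·42 + 13·13
So 13·13 ≡ 1 (mod 42).

13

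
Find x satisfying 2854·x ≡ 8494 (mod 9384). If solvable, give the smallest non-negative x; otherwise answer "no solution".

First find gcd(2854, 9384):
9384 = 3×2854 + 822
2854 = 3×822 + 388
822 = 2×388 + 46
388 = 8×46 + 20
46 = 2×20 + 6
20 = 3×6 + 2
6 = 3×2 + 0
gcd = 2 and 2 | 8494, so solutions exist. Divide through by 2: 1427x ≡ 4247 (mod 4692).
Now find 1427⁻¹ mod 4692:
4692 = 3×1427 + 411
1427 = 3×411 + 194
411 = 2×194 + 23
194 = 8×23 + 10
23 = 2×10 + 3
10 = 3×3 + 1
3 = 3×1 + 0
Back-substitute:
1 = 10 − 3·3
1 = −3·23 + 7·10
1 = 7·194 − 59·23
1 = −59·411 + 125·194
1 = 125·1427 − 434·411
1 = −434·4692 + 1427·1427
So 1427⁻¹ ≡ 1427 (mod 4692).
Then x ≡ 1427·4247 ≡ 3097 (mod 4692); the smallest non-negative solution is x = 3097.

3097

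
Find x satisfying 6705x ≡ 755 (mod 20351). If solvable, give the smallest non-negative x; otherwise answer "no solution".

10942

First find gcd(6705, 20351):
20351 = 3·6705 + 236
6705 = 28·236 + 97
236 = 2·97 + 42
97 = 2·42 + 13
42 = 3·13 + 3
13 = 4·3 + 1
3 = 3·1 + 0
gcd = 1, so a unique solution mod 20351 exists.
Back-substitute for the Bézout coefficients:
1 = 13 − 4·3
1 = −4·42 + 13·13
1 = 13·97 − 30·42
1 = −30·236 + 73·97
1 = 73·6705 − 2074·236
1 = −2074·20351 + 6295·6705
So 6705·(6295) ≡ 1 (mod 20351), giving 6705⁻¹ ≡ 6295.
x ≡ 6705⁻¹·755 ≡ 6295·755 ≡ 10942 (mod 20351).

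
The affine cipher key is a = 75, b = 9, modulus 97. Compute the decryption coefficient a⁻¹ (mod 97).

gcd(97, 75) by repeated division:
97 = 1×75 + 22
75 = 3×22 + 9
22 = 2×9 + 4
9 = 2×4 + 1
4 = 4×1 + 0
The gcd is 1. Working backward:
1 = 9 − 2·4
1 = −2·22 + 5·9
1 = 5·75 − 17·22
1 = −17·97 + 22·75
So 75·22 ≡ 1 (mod 97).

22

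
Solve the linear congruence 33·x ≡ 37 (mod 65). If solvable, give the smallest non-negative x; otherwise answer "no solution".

First find gcd(33, 65):
65 = 1*33 + 32
33 = 1*32 + 1
32 = 32*1 + 0
gcd = 1, so a unique solution mod 65 exists.
Back-substitute for the Bézout coefficients:
1 = 33 − 32
1 = −65 + 2·33
So 33·(2) ≡ 1 (mod 65), giving 33⁻¹ ≡ 2.
x ≡ 33⁻¹·37 ≡ 2·37 ≡ 9 (mod 65).

9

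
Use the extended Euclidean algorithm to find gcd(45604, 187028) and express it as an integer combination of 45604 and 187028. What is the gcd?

4

Repeated division:
187028 = 4*45604 + 4612
45604 = 9*4612 + 4096
4612 = 1*4096 + 516
4096 = 7*516 + 484
516 = 1*484 + 32
484 = 15*32 + 4
32 = 8*4 + 0
gcd(45604, 187028) = 4.
Back-substituting:
4 = 484 − 15·32
4 = −15·516 + 16·484
4 = 16·4096 − 127·516
4 = −127·4612 + 143·4096
4 = 143·45604 − 1414·4612
4 = −1414·187028 + 5799·45604
So 4 = (-1414)·187028 + (5799)·45604.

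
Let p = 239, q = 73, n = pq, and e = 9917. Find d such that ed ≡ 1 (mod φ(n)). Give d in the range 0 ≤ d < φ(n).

φ(n) = (p−1)(q−1) = 238·72 = 17136.
Need d with 9917·d ≡ 1 (mod 17136). Apply the extended Euclidean algorithm:
17136 = 1*9917 + 7219
9917 = 1*7219 + 2698
7219 = 2*2698 + 1823
2698 = 1*1823 + 875
1823 = 2*875 + 73
875 = 11*73 + 72
73 = 1*72 + 1
72 = 72*1 + 0
Back-substitute:
1 = 73 − 72
1 = −875 + 12·73
1 = 12·1823 − 25·875
1 = −25·2698 + 37·1823
1 = 37·7219 − 99·2698
1 = −99·9917 + 136·7219
1 = 136·17136 − 235·9917
So 9917·(-235) ≡ 1 (mod 17136), hence d ≡ -235 ≡ 16901 (mod 17136).

16901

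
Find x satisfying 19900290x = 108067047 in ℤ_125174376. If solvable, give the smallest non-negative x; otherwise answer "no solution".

gcd(19900290, 125174376):
125174376 = 6*19900290 + 5772636
19900290 = 3*5772636 + 2582382
5772636 = 2*2582382 + 607872
2582382 = 4*607872 + 150894
607872 = 4*150894 + 4296
150894 = 35*4296 + 534
4296 = 8*534 + 24
534 = 22*24 + 6
24 = 4*6 + 0
gcd = 6, but 6 ∤ 108067047, so the congruence has no solution.

no solution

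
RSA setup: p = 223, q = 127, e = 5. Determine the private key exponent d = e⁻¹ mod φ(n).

φ(n) = (p−1)(q−1) = 222·126 = 27972.
Need d with 5·d ≡ 1 (mod 27972). Apply the extended Euclidean algorithm:
27972 = 5594·5 + 2
5 = 2·2 + 1
2 = 2·1 + 0
Back-substitute:
1 = 5 − 2·2
1 = −2·27972 + 11189·5
So 5·11189 ≡ 1 (mod 27972), hence d = 11189.

11189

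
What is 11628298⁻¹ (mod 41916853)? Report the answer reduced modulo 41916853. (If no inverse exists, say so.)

no inverse exists

Compute gcd(11628298, 41916853):
41916853 = 3*11628298 + 7031959
11628298 = 1*7031959 + 4596339
7031959 = 1*4596339 + 2435620
4596339 = 1*2435620 + 2160719
2435620 = 1*2160719 + 274901
2160719 = 7*274901 + 236412
274901 = 1*236412 + 38489
236412 = 6*38489 + 5478
38489 = 7*5478 + 143
5478 = 38*143 + 44
143 = 3*44 + 11
44 = 4*11 + 0
Since gcd = 11 > 1, 11628298 is not a unit mod 41916853.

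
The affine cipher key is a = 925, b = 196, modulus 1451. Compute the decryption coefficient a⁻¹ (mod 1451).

Apply the Euclidean algorithm to 1451 and 925:
1451 = 1×925 + 526
925 = 1×526 + 399
526 = 1×399 + 127
399 = 3×127 + 18
127 = 7×18 + 1
18 = 18×1 + 0
The gcd is 1. Working backward:
1 = 127 − 7·18
1 = −7·399 + 22·127
1 = 22·526 − 29·399
1 = −29·925 + 51·526
1 = 51·1451 − 80·925
Thus 925·(-80) ≡ 1 (mod 1451); reducing, -80 mod 1451 = 1371.

1371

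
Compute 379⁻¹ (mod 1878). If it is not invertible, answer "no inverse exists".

1105

Extended Euclidean algorithm:
1878 = 4*379 + 362
379 = 1*362 + 17
362 = 21*17 + 5
17 = 3*5 + 2
5 = 2*2 + 1
2 = 2*1 + 0
The gcd is 1. Working backward:
1 = 5 − 2·2
1 = −2·17 + 7·5
1 = 7·362 − 149·17
1 = −149·379 + 156·362
1 = 156·1878 − 773·379
So 379·(-773) ≡ 1 (mod 1878), and -773 ≡ 1105 (mod 1878).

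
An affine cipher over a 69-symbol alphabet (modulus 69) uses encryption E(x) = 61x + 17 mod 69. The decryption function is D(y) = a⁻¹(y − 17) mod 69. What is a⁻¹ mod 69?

Run Euclid on (69, 61):
69 = 1×61 + 8
61 = 7×8 + 5
8 = 1×5 + 3
5 = 1×3 + 2
3 = 1×2 + 1
2 = 2×1 + 0
gcd = 1, so the inverse exists. Back-substitute:
1 = 3 − 2
1 = −5 + 2·3
1 = 2·8 − 3·5
1 = −3·61 + 23·8
1 = 23·69 − 26·61
So 61·(-26) ≡ 1 (mod 69), and -26 ≡ 43 (mod 69).

43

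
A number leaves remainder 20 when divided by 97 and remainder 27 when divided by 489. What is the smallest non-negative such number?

34746

Write x = 20 + 97·k. Then 97·k ≡ 27 − 20 ≡ 7 (mod 489).
Need 97⁻¹ mod 489. Extended Euclid on (489, 97):
489 = 5·97 + 4
97 = 24·4 + 1
4 = 4·1 + 0
Back-substitute:
1 = 97 − 24·4
1 = −24·489 + 121·97
97⁻¹ ≡ 121 (mod 489), so k ≡ 121·7 ≡ 358 (mod 489).
x = 20 + 97·358 = 34746.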